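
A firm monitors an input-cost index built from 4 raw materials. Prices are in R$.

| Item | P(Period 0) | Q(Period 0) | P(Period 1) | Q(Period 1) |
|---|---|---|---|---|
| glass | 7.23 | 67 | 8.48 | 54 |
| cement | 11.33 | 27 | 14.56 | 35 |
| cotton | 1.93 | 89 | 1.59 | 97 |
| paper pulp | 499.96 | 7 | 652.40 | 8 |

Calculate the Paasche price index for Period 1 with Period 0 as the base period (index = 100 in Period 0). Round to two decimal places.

Paasche price index uses current-period quantities as weights.
ΣP(Period 1)·Q(Period 1) = 8.48×54 + 14.56×35 + 1.59×97 + 652.40×8 = 457.92 + 509.6 + 154.23 + 5219.2 = 6340.95
ΣP(Period 0)·Q(Period 1) = 7.23×54 + 11.33×35 + 1.93×97 + 499.96×8 = 390.42 + 396.55 + 187.21 + 3999.68 = 4973.86
Index = 6340.95 / 4973.86 × 100 = 127.4855

127.49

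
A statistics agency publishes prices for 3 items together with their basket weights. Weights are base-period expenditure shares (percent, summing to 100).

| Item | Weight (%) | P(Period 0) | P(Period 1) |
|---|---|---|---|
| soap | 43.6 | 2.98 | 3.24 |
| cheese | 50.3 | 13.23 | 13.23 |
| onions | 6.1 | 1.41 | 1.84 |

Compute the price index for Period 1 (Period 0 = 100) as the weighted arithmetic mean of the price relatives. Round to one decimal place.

105.7

soap: 43.6 × (3.24/2.98) = 43.6 × 1.087248 = 47.4040
cheese: 50.3 × (13.23/13.23) = 50.3 × 1.000000 = 50.3000
onions: 6.1 × (1.84/1.41) = 6.1 × 1.304965 = 7.9603
Index = Σ wᵢ·(p₁ᵢ/p₀ᵢ) = 47.4040 + 50.3000 + 7.9603 = 105.6643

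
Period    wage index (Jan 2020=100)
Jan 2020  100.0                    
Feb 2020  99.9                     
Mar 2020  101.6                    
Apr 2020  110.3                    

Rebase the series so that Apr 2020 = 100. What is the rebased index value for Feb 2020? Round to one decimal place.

90.6

Rebased(Feb 2020) = 99.9 / 110.3 × 100 = 90.5712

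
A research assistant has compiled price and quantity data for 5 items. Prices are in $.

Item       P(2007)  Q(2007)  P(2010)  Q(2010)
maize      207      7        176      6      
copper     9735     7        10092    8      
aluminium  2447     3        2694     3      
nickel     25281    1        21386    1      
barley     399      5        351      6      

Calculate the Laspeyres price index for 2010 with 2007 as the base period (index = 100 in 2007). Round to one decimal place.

98.9

Laspeyres price index uses base-period quantities as weights.
ΣP(2010)·Q(2007) = 176×7 + 10092×7 + 2694×3 + 21386×1 + 351×5 = 1232 + 70644 + 8082 + 21386 + 1755 = 103099
ΣP(2007)·Q(2007) = 207×7 + 9735×7 + 2447×3 + 25281×1 + 399×5 = 1449 + 68145 + 7341 + 25281 + 1995 = 104211
Index = 103099 / 104211 × 100 = 98.9329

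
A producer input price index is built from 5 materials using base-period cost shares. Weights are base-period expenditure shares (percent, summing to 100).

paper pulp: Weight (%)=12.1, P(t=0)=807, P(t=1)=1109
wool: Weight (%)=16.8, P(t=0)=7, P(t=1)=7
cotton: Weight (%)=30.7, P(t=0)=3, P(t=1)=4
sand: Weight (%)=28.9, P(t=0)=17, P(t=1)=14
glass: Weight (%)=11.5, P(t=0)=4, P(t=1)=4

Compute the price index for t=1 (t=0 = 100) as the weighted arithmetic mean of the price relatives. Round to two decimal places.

paper pulp: 12.1 × (1109/807) = 12.1 × 1.374226 = 16.6281
wool: 16.8 × (7/7) = 16.8 × 1.000000 = 16.8000
cotton: 30.7 × (4/3) = 30.7 × 1.333333 = 40.9333
sand: 28.9 × (14/17) = 28.9 × 0.823529 = 23.8000
glass: 11.5 × (4/4) = 11.5 × 1.000000 = 11.5000
Index = Σ wᵢ·(p₁ᵢ/p₀ᵢ) = 16.6281 + 16.8000 + 40.9333 + 23.8000 + 11.5000 = 109.6615

109.66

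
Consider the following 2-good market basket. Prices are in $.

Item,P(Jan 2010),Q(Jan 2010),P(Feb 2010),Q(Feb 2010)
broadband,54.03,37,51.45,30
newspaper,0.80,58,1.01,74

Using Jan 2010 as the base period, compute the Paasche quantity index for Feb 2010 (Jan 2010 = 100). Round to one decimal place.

Paasche quantity index uses current-period prices as weights.
ΣP(Feb 2010)·Q(Feb 2010) = 51.45×30 + 1.01×74 = 1543.5 + 74.74 = 1618.24
ΣP(Feb 2010)·Q(Jan 2010) = 51.45×37 + 1.01×58 = 1903.65 + 58.58 = 1962.23
Index = 1618.24 / 1962.23 × 100 = 82.4694

82.5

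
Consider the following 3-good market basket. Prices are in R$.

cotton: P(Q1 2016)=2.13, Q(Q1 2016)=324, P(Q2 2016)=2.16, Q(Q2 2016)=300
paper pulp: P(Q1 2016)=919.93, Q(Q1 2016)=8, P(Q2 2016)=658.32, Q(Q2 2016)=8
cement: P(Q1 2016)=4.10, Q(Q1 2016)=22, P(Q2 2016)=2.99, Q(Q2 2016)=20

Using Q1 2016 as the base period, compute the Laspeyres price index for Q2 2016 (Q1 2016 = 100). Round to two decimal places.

74.11

Laspeyres price index uses base-period quantities as weights.
ΣP(Q2 2016)·Q(Q1 2016) = 2.16×324 + 658.32×8 + 2.99×22 = 699.84 + 5266.56 + 65.78 = 6032.18
ΣP(Q1 2016)·Q(Q1 2016) = 2.13×324 + 919.93×8 + 4.10×22 = 690.12 + 7359.44 + 90.2 = 8139.76
Index = 6032.18 / 8139.76 × 100 = 74.1076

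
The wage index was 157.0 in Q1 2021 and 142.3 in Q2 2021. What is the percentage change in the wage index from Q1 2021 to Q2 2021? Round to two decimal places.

Change = (142.3 − 157.0) / 157.0 × 100
       = -14.7 / 157.0 × 100 = -9.3631%

-9.36%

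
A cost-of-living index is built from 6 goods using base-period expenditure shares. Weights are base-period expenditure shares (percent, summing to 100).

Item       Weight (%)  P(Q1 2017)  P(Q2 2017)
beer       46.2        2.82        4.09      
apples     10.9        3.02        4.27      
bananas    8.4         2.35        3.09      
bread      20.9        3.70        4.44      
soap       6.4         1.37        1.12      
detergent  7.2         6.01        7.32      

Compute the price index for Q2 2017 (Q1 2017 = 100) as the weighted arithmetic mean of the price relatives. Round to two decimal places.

beer: 46.2 × (4.09/2.82) = 46.2 × 1.450355 = 67.0064
apples: 10.9 × (4.27/3.02) = 10.9 × 1.413907 = 15.4116
bananas: 8.4 × (3.09/2.35) = 8.4 × 1.314894 = 11.0451
bread: 20.9 × (4.44/3.70) = 20.9 × 1.200000 = 25.0800
soap: 6.4 × (1.12/1.37) = 6.4 × 0.817518 = 5.2321
detergent: 7.2 × (7.32/6.01) = 7.2 × 1.217970 = 8.7694
Index = Σ wᵢ·(p₁ᵢ/p₀ᵢ) = 67.0064 + 15.4116 + 11.0451 + 25.0800 + 5.2321 + 8.7694 = 132.5446

132.54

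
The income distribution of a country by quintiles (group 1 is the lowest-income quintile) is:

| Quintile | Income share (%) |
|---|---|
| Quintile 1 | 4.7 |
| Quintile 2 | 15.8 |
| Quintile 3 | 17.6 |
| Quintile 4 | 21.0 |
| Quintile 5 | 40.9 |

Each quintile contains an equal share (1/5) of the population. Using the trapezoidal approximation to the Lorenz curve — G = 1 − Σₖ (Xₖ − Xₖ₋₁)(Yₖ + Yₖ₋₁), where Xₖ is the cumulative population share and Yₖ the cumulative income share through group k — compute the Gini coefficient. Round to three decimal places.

Cumulative income shares Yₖ: 0.0470, 0.2050, 0.3810, 0.5910, 1.0000
Σ (Xₖ−Xₖ₋₁)(Yₖ+Yₖ₋₁) = (1/5)(0.0470+0.0000) + (1/5)(0.2050+0.0470) + (1/5)(0.3810+0.2050) + (1/5)(0.5910+0.3810) + (1/5)(1.0000+0.5910)
  = 0.0094 + 0.0504 + 0.1172 + 0.1944 + 0.3182 = 0.6896
G = 1 − 0.6896 = 0.3104

0.310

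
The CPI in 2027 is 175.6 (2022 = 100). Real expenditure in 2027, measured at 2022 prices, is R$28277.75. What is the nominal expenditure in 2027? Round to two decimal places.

Nominal = Real × (Index/100) = 28277.75 × (175.6/100)
        = 28277.75 × 1.756 = 49655.7290

49655.73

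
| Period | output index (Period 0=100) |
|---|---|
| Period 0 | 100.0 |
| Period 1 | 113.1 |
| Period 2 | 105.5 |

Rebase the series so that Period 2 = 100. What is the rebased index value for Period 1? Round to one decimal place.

107.2

Rebased(Period 1) = 113.1 / 105.5 × 100 = 107.2038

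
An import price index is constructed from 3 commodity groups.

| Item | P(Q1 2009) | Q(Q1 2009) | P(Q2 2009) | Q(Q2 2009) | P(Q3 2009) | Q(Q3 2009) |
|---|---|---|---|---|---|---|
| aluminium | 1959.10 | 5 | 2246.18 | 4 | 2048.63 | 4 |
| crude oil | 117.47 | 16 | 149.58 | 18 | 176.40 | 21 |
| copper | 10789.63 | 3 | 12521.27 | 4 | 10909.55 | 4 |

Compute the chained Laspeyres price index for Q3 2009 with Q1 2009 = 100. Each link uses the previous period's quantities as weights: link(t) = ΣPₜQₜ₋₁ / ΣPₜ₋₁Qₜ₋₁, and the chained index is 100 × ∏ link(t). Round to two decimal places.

103.51

Link Q1 2009→Q2 2009:
ΣP(Q2 2009)Q(Q1 2009) = 2246.18×5 + 149.58×16 + 12521.27×3 = 11230.9 + 2393.28 + 37563.81 = 51187.99
ΣP(Q1 2009)Q(Q1 2009) = 1959.10×5 + 117.47×16 + 10789.63×3 = 9795.5 + 1879.52 + 32368.89 = 44043.91
link = 51187.99/44043.91 = 1.162204
Link Q2 2009→Q3 2009:
ΣP(Q3 2009)Q(Q2 2009) = 2048.63×4 + 176.40×18 + 10909.55×4 = 8194.52 + 3175.2 + 43638.2 = 55007.92
ΣP(Q2 2009)Q(Q2 2009) = 2246.18×4 + 149.58×18 + 12521.27×4 = 8984.72 + 2692.44 + 50085.08 = 61762.24
link = 55007.92/61762.24 = 0.890640
Chained index = 100 × 1.162204 × 0.890640 = 103.5105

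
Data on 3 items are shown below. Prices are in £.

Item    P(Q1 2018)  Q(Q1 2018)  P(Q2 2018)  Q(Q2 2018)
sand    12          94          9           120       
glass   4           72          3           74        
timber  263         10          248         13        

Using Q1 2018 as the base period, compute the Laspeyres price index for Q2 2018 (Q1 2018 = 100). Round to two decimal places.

87.54

Laspeyres price index uses base-period quantities as weights.
ΣP(Q2 2018)·Q(Q1 2018) = 9×94 + 3×72 + 248×10 = 846 + 216 + 2480 = 3542
ΣP(Q1 2018)·Q(Q1 2018) = 12×94 + 4×72 + 263×10 = 1128 + 288 + 2630 = 4046
Index = 3542 / 4046 × 100 = 87.5433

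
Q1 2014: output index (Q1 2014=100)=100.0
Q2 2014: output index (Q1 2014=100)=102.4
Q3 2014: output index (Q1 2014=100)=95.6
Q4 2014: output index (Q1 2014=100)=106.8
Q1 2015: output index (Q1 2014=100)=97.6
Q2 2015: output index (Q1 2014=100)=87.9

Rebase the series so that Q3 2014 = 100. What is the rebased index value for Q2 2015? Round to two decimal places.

Rebased(Q2 2015) = 87.9 / 95.6 × 100 = 91.9456

91.95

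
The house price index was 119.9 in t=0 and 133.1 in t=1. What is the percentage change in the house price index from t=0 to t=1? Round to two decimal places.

Change = (133.1 − 119.9) / 119.9 × 100
       = 13.2 / 119.9 × 100 = 11.0092%

11.01%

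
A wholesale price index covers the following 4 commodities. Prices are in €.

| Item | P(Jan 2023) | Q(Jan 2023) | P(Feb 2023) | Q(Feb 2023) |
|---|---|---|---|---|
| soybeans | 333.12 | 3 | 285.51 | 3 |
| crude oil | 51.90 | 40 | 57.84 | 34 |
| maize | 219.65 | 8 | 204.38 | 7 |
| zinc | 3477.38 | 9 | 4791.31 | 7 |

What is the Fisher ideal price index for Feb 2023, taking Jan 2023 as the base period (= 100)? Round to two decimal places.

132.30

Laspeyres component (base-period weights):
ΣP(Feb 2023)Q(Jan 2023) = 285.51×3 + 57.84×40 + 204.38×8 + 4791.31×9 = 856.53 + 2313.6 + 1635.04 + 43121.79 = 47926.96
ΣP(Jan 2023)Q(Jan 2023) = 333.12×3 + 51.90×40 + 219.65×8 + 3477.38×9 = 999.36 + 2076 + 1757.2 + 31296.42 = 36128.98
L = 47926.96 / 36128.98 × 100 = 132.6552
Paasche component (current-period weights):
ΣP(Feb 2023)Q(Feb 2023) = 285.51×3 + 57.84×34 + 204.38×7 + 4791.31×7 = 856.53 + 1966.56 + 1430.66 + 33539.17 = 37792.92
ΣP(Jan 2023)Q(Feb 2023) = 333.12×3 + 51.90×34 + 219.65×7 + 3477.38×7 = 999.36 + 1764.6 + 1537.55 + 24341.66 = 28643.17
P = 37792.92 / 28643.17 × 100 = 131.9439
Fisher = √(L × P) = √(132.6552 × 131.9439) = 132.2991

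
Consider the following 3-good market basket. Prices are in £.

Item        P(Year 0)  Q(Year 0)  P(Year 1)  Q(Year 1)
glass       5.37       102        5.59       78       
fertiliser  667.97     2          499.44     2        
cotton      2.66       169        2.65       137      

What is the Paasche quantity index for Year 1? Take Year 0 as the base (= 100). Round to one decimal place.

89.1

Paasche quantity index uses current-period prices as weights.
ΣP(Year 1)·Q(Year 1) = 5.59×78 + 499.44×2 + 2.65×137 = 436.02 + 998.88 + 363.05 = 1797.95
ΣP(Year 1)·Q(Year 0) = 5.59×102 + 499.44×2 + 2.65×169 = 570.18 + 998.88 + 447.85 = 2016.91
Index = 1797.95 / 2016.91 × 100 = 89.1438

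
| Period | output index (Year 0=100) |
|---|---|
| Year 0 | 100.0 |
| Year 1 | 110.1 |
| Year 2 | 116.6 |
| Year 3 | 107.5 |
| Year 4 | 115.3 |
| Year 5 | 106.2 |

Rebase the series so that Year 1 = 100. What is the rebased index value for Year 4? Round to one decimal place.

104.7

Rebased(Year 4) = 115.3 / 110.1 × 100 = 104.7230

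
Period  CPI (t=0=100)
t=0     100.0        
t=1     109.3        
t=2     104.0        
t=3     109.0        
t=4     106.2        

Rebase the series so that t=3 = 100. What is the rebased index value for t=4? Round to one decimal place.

Rebased(t=4) = 106.2 / 109.0 × 100 = 97.4312

97.4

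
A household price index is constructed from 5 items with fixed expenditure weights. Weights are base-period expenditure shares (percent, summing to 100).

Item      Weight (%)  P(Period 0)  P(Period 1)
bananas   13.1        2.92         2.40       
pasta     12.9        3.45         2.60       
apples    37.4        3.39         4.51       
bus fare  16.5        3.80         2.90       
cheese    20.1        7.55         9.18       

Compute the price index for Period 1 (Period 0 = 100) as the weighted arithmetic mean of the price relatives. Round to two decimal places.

bananas: 13.1 × (2.40/2.92) = 13.1 × 0.821918 = 10.7671
pasta: 12.9 × (2.60/3.45) = 12.9 × 0.753623 = 9.7217
apples: 37.4 × (4.51/3.39) = 37.4 × 1.330383 = 49.7563
bus fare: 16.5 × (2.90/3.80) = 16.5 × 0.763158 = 12.5921
cheese: 20.1 × (9.18/7.55) = 20.1 × 1.215894 = 24.4395
Index = Σ wᵢ·(p₁ᵢ/p₀ᵢ) = 10.7671 + 9.7217 + 49.7563 + 12.5921 + 24.4395 = 107.2768

107.28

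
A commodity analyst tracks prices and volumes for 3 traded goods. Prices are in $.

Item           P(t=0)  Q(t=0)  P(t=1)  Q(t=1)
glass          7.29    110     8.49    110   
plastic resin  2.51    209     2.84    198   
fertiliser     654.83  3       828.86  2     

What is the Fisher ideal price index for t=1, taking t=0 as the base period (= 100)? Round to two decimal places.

121.44

Laspeyres component (base-period weights):
ΣP(t=1)Q(t=0) = 8.49×110 + 2.84×209 + 828.86×3 = 933.9 + 593.56 + 2486.58 = 4014.04
ΣP(t=0)Q(t=0) = 7.29×110 + 2.51×209 + 654.83×3 = 801.9 + 524.59 + 1964.49 = 3290.98
L = 4014.04 / 3290.98 × 100 = 121.9710
Paasche component (current-period weights):
ΣP(t=1)Q(t=1) = 8.49×110 + 2.84×198 + 828.86×2 = 933.9 + 562.32 + 1657.72 = 3153.94
ΣP(t=0)Q(t=1) = 7.29×110 + 2.51×198 + 654.83×2 = 801.9 + 496.98 + 1309.66 = 2608.54
P = 3153.94 / 2608.54 × 100 = 120.9082
Fisher = √(L × P) = √(121.9710 × 120.9082) = 121.4384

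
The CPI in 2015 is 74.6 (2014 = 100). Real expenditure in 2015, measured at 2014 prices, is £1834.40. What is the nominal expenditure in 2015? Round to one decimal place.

1368.5

Nominal = Real × (Index/100) = 1834.40 × (74.6/100)
        = 1834.40 × 0.746 = 1368.4624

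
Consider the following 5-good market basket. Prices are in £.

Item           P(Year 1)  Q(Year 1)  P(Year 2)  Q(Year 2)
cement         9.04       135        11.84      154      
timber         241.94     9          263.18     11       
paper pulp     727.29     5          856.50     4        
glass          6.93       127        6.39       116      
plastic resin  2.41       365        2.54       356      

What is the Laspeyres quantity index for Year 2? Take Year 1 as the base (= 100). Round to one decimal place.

Laspeyres quantity index uses base-period prices as weights.
ΣP(Year 1)·Q(Year 2) = 9.04×154 + 241.94×11 + 727.29×4 + 6.93×116 + 2.41×356 = 1392.16 + 2661.34 + 2909.16 + 803.88 + 857.96 = 8624.5
ΣP(Year 1)·Q(Year 1) = 9.04×135 + 241.94×9 + 727.29×5 + 6.93×127 + 2.41×365 = 1220.4 + 2177.46 + 3636.45 + 880.11 + 879.65 = 8794.07
Index = 8624.5 / 8794.07 × 100 = 98.0718

98.1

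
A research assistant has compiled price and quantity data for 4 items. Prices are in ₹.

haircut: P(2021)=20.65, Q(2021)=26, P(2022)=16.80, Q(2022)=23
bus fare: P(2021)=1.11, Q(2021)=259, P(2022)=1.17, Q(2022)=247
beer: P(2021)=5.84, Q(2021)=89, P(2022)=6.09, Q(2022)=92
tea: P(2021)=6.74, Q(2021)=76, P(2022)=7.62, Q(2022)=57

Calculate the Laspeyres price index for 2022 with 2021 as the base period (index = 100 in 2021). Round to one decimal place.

100.2

Laspeyres price index uses base-period quantities as weights.
ΣP(2022)·Q(2021) = 16.80×26 + 1.17×259 + 6.09×89 + 7.62×76 = 436.8 + 303.03 + 542.01 + 579.12 = 1860.96
ΣP(2021)·Q(2021) = 20.65×26 + 1.11×259 + 5.84×89 + 6.74×76 = 536.9 + 287.49 + 519.76 + 512.24 = 1856.39
Index = 1860.96 / 1856.39 × 100 = 100.2462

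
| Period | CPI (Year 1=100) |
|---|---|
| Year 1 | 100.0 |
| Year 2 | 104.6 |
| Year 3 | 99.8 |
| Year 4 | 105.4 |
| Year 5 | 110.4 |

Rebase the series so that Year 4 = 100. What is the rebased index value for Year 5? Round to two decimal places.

104.74

Rebased(Year 5) = 110.4 / 105.4 × 100 = 104.7438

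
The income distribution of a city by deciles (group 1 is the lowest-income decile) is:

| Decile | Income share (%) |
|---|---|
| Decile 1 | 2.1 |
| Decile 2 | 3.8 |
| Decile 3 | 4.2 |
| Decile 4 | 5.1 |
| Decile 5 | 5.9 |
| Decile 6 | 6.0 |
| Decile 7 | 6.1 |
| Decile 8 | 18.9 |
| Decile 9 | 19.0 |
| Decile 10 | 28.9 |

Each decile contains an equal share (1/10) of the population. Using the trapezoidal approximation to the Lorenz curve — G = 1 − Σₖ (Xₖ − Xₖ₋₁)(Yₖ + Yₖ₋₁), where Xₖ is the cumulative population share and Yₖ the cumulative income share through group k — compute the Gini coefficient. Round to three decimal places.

Cumulative income shares Yₖ: 0.0210, 0.0590, 0.1010, 0.1520, 0.2110, 0.2710, 0.3320, 0.5210, 0.7110, 1.0000
Σ (Xₖ−Xₖ₋₁)(Yₖ+Yₖ₋₁) = (1/10)(0.0210+0.0000) + (1/10)(0.0590+0.0210) + (1/10)(0.1010+0.0590) + (1/10)(0.1520+0.1010) + (1/10)(0.2110+0.1520) + (1/10)(0.2710+0.2110) + (1/10)(0.3320+0.2710) + (1/10)(0.5210+0.3320) + (1/10)(0.7110+0.5210) + (1/10)(1.0000+0.7110)
  = 0.0021 + 0.0080 + 0.0160 + 0.0253 + 0.0363 + 0.0482 + 0.0603 + 0.0853 + 0.1232 + 0.1711 = 0.5758
G = 1 − 0.5758 = 0.4242

0.424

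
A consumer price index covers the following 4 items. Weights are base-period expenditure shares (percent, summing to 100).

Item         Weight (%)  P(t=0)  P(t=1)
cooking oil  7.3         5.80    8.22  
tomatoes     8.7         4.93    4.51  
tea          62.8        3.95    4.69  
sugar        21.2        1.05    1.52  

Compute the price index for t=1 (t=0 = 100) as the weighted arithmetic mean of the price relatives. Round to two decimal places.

123.56

cooking oil: 7.3 × (8.22/5.80) = 7.3 × 1.417241 = 10.3459
tomatoes: 8.7 × (4.51/4.93) = 8.7 × 0.914807 = 7.9588
tea: 62.8 × (4.69/3.95) = 62.8 × 1.187342 = 74.5651
sugar: 21.2 × (1.52/1.05) = 21.2 × 1.447619 = 30.6895
Index = Σ wᵢ·(p₁ᵢ/p₀ᵢ) = 10.3459 + 7.9588 + 74.5651 + 30.6895 = 123.5593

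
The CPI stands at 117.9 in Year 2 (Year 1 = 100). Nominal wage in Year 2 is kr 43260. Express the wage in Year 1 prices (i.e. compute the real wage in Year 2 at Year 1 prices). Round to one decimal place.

Real = Nominal ÷ (Index/100) = 43260 ÷ (117.9/100)
     = 43260 ÷ 1.179 = 36692.1120

36692.1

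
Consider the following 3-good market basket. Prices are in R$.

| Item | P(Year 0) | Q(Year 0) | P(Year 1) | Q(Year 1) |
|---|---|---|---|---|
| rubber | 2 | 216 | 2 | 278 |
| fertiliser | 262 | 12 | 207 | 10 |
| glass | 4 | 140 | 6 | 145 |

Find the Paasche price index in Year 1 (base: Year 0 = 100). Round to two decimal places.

93.08

Paasche price index uses current-period quantities as weights.
ΣP(Year 1)·Q(Year 1) = 2×278 + 207×10 + 6×145 = 556 + 2070 + 870 = 3496
ΣP(Year 0)·Q(Year 1) = 2×278 + 262×10 + 4×145 = 556 + 2620 + 580 = 3756
Index = 3496 / 3756 × 100 = 93.0777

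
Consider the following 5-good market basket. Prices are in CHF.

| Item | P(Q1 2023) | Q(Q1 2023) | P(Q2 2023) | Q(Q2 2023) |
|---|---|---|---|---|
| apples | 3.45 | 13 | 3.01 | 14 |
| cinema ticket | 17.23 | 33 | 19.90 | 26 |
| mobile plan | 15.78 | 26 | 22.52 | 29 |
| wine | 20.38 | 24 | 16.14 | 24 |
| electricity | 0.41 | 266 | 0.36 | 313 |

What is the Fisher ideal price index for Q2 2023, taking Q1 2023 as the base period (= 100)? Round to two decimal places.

Laspeyres component (base-period weights):
ΣP(Q2 2023)Q(Q1 2023) = 3.01×13 + 19.90×33 + 22.52×26 + 16.14×24 + 0.36×266 = 39.13 + 656.7 + 585.52 + 387.36 + 95.76 = 1764.47
ΣP(Q1 2023)Q(Q1 2023) = 3.45×13 + 17.23×33 + 15.78×26 + 20.38×24 + 0.41×266 = 44.85 + 568.59 + 410.28 + 489.12 + 109.06 = 1621.9
L = 1764.47 / 1621.9 × 100 = 108.7903
Paasche component (current-period weights):
ΣP(Q2 2023)Q(Q2 2023) = 3.01×14 + 19.90×26 + 22.52×29 + 16.14×24 + 0.36×313 = 42.14 + 517.4 + 653.08 + 387.36 + 112.68 = 1712.66
ΣP(Q1 2023)Q(Q2 2023) = 3.45×14 + 17.23×26 + 15.78×29 + 20.38×24 + 0.41×313 = 48.3 + 447.98 + 457.62 + 489.12 + 128.33 = 1571.35
P = 1712.66 / 1571.35 × 100 = 108.9929
Fisher = √(L × P) = √(108.7903 × 108.9929) = 108.8916

108.89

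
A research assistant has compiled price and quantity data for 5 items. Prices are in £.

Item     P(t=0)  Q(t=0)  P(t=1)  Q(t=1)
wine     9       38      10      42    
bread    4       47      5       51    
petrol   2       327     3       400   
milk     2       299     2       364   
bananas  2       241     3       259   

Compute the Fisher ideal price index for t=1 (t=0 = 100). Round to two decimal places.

128.73

Laspeyres component (base-period weights):
ΣP(t=1)Q(t=0) = 10×38 + 5×47 + 3×327 + 2×299 + 3×241 = 380 + 235 + 981 + 598 + 723 = 2917
ΣP(t=0)Q(t=0) = 9×38 + 4×47 + 2×327 + 2×299 + 2×241 = 342 + 188 + 654 + 598 + 482 = 2264
L = 2917 / 2264 × 100 = 128.8428
Paasche component (current-period weights):
ΣP(t=1)Q(t=1) = 10×42 + 5×51 + 3×400 + 2×364 + 3×259 = 420 + 255 + 1200 + 728 + 777 = 3380
ΣP(t=0)Q(t=1) = 9×42 + 4×51 + 2×400 + 2×364 + 2×259 = 378 + 204 + 800 + 728 + 518 = 2628
P = 3380 / 2628 × 100 = 128.6149
Fisher = √(L × P) = √(128.8428 × 128.6149) = 128.7288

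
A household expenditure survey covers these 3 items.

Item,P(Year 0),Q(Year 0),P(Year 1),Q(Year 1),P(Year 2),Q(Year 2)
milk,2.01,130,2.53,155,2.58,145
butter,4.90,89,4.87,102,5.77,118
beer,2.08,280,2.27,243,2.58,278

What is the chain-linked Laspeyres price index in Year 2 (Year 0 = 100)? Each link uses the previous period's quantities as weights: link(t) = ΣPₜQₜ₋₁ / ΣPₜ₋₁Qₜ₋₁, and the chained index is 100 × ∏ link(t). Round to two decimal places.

Link Year 0→Year 1:
ΣP(Year 1)Q(Year 0) = 2.53×130 + 4.87×89 + 2.27×280 = 328.9 + 433.43 + 635.6 = 1397.93
ΣP(Year 0)Q(Year 0) = 2.01×130 + 4.90×89 + 2.08×280 = 261.3 + 436.1 + 582.4 = 1279.8
link = 1397.93/1279.8 = 1.092303
Link Year 1→Year 2:
ΣP(Year 2)Q(Year 1) = 2.58×155 + 5.77×102 + 2.58×243 = 399.9 + 588.54 + 626.94 = 1615.38
ΣP(Year 1)Q(Year 1) = 2.53×155 + 4.87×102 + 2.27×243 = 392.15 + 496.74 + 551.61 = 1440.5
link = 1615.38/1440.5 = 1.121402
Chained index = 100 × 1.092303 × 1.121402 = 122.4912

122.49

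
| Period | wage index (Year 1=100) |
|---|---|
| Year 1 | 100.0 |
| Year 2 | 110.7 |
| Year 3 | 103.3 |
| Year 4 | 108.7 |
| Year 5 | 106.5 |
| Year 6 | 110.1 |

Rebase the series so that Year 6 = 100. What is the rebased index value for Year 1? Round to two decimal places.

Rebased(Year 1) = 100.0 / 110.1 × 100 = 90.8265

90.83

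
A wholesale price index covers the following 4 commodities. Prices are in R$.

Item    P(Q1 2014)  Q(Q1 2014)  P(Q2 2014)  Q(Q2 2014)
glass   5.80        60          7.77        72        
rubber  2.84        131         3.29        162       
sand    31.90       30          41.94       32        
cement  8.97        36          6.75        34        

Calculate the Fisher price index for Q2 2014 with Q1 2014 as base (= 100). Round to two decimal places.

120.41

Laspeyres component (base-period weights):
ΣP(Q2 2014)Q(Q1 2014) = 7.77×60 + 3.29×131 + 41.94×30 + 6.75×36 = 466.2 + 430.99 + 1258.2 + 243 = 2398.39
ΣP(Q1 2014)Q(Q1 2014) = 5.80×60 + 2.84×131 + 31.90×30 + 8.97×36 = 348 + 372.04 + 957 + 322.92 = 1999.96
L = 2398.39 / 1999.96 × 100 = 119.9219
Paasche component (current-period weights):
ΣP(Q2 2014)Q(Q2 2014) = 7.77×72 + 3.29×162 + 41.94×32 + 6.75×34 = 559.44 + 532.98 + 1342.08 + 229.5 = 2664
ΣP(Q1 2014)Q(Q2 2014) = 5.80×72 + 2.84×162 + 31.90×32 + 8.97×34 = 417.6 + 460.08 + 1020.8 + 304.98 = 2203.46
P = 2664 / 2203.46 × 100 = 120.9008
Fisher = √(L × P) = √(119.9219 × 120.9008) = 120.4103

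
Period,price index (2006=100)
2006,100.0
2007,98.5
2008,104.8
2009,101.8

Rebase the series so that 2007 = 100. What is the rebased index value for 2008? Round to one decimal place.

106.4

Rebased(2008) = 104.8 / 98.5 × 100 = 106.3959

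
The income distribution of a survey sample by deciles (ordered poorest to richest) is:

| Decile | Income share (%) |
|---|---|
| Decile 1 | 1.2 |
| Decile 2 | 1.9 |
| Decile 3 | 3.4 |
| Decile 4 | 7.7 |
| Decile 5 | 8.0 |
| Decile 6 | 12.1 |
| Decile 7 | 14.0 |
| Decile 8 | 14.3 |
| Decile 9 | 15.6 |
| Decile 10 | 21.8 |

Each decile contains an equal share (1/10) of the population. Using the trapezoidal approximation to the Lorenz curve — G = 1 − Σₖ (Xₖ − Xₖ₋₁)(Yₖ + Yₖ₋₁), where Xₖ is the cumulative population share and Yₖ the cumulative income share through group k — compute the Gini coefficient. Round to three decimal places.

0.359

Cumulative income shares Yₖ: 0.0120, 0.0310, 0.0650, 0.1420, 0.2220, 0.3430, 0.4830, 0.6260, 0.7820, 1.0000
Σ (Xₖ−Xₖ₋₁)(Yₖ+Yₖ₋₁) = (1/10)(0.0120+0.0000) + (1/10)(0.0310+0.0120) + (1/10)(0.0650+0.0310) + (1/10)(0.1420+0.0650) + (1/10)(0.2220+0.1420) + (1/10)(0.3430+0.2220) + (1/10)(0.4830+0.3430) + (1/10)(0.6260+0.4830) + (1/10)(0.7820+0.6260) + (1/10)(1.0000+0.7820)
  = 0.0012 + 0.0043 + 0.0096 + 0.0207 + 0.0364 + 0.0565 + 0.0826 + 0.1109 + 0.1408 + 0.1782 = 0.6412
G = 1 − 0.6412 = 0.3588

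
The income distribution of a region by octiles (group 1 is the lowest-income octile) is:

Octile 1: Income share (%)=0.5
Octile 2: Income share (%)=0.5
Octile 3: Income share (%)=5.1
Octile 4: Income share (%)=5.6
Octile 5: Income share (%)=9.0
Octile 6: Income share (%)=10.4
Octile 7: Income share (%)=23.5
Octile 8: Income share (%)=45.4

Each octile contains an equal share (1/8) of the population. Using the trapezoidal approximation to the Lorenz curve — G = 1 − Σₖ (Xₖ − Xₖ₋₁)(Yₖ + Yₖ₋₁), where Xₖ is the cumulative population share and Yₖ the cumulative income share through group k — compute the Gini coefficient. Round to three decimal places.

Cumulative income shares Yₖ: 0.0050, 0.0100, 0.0610, 0.1170, 0.2070, 0.3110, 0.5460, 1.0000
Σ (Xₖ−Xₖ₋₁)(Yₖ+Yₖ₋₁) = (1/8)(0.0050+0.0000) + (1/8)(0.0100+0.0050) + (1/8)(0.0610+0.0100) + (1/8)(0.1170+0.0610) + (1/8)(0.2070+0.1170) + (1/8)(0.3110+0.2070) + (1/8)(0.5460+0.3110) + (1/8)(1.0000+0.5460)
  = 0.0006 + 0.0019 + 0.0089 + 0.0222 + 0.0405 + 0.0648 + 0.1071 + 0.1933 = 0.4392
G = 1 − 0.4392 = 0.5608

0.561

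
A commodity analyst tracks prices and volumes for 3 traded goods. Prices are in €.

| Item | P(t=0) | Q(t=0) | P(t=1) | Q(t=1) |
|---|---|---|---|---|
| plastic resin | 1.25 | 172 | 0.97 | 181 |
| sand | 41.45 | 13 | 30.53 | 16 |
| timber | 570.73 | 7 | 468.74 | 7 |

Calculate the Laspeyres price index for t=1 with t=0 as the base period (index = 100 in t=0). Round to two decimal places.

80.96

Laspeyres price index uses base-period quantities as weights.
ΣP(t=1)·Q(t=0) = 0.97×172 + 30.53×13 + 468.74×7 = 166.84 + 396.89 + 3281.18 = 3844.91
ΣP(t=0)·Q(t=0) = 1.25×172 + 41.45×13 + 570.73×7 = 215 + 538.85 + 3995.11 = 4748.96
Index = 3844.91 / 4748.96 × 100 = 80.9632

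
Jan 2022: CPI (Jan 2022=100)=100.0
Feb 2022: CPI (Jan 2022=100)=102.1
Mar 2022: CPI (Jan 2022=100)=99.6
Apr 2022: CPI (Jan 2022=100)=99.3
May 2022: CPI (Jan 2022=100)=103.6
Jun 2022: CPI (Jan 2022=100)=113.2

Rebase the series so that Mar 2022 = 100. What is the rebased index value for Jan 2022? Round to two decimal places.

100.40

Rebased(Jan 2022) = 100.0 / 99.6 × 100 = 100.4016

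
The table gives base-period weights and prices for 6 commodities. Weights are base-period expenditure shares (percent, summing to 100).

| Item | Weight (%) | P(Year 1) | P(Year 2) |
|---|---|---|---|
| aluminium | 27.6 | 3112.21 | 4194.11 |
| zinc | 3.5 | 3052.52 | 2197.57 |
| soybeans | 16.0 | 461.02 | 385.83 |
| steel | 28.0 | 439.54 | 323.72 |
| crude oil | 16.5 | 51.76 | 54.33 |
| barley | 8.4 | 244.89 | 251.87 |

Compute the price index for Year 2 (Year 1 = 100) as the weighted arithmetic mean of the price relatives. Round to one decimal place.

aluminium: 27.6 × (4194.11/3112.21) = 27.6 × 1.347631 = 37.1946
zinc: 3.5 × (2197.57/3052.52) = 3.5 × 0.719920 = 2.5197
soybeans: 16.0 × (385.83/461.02) = 16.0 × 0.836905 = 13.3905
steel: 28.0 × (323.72/439.54) = 28.0 × 0.736497 = 20.6219
crude oil: 16.5 × (54.33/51.76) = 16.5 × 1.049652 = 17.3193
barley: 8.4 × (251.87/244.89) = 8.4 × 1.028503 = 8.6394
Index = Σ wᵢ·(p₁ᵢ/p₀ᵢ) = 37.1946 + 2.5197 + 13.3905 + 20.6219 + 17.3193 + 8.6394 = 99.6854

99.7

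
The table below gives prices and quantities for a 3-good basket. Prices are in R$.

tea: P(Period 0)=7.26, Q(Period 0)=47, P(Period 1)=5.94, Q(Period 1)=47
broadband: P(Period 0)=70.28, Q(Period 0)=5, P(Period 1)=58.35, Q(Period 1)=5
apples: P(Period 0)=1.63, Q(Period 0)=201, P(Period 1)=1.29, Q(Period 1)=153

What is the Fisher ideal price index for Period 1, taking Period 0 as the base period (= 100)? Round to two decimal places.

81.47

Laspeyres component (base-period weights):
ΣP(Period 1)Q(Period 0) = 5.94×47 + 58.35×5 + 1.29×201 = 279.18 + 291.75 + 259.29 = 830.22
ΣP(Period 0)Q(Period 0) = 7.26×47 + 70.28×5 + 1.63×201 = 341.22 + 351.4 + 327.63 = 1020.25
L = 830.22 / 1020.25 × 100 = 81.3742
Paasche component (current-period weights):
ΣP(Period 1)Q(Period 1) = 5.94×47 + 58.35×5 + 1.29×153 = 279.18 + 291.75 + 197.37 = 768.3
ΣP(Period 0)Q(Period 1) = 7.26×47 + 70.28×5 + 1.63×153 = 341.22 + 351.4 + 249.39 = 942.01
P = 768.3 / 942.01 × 100 = 81.5596
Fisher = √(L × P) = √(81.3742 × 81.5596) = 81.4669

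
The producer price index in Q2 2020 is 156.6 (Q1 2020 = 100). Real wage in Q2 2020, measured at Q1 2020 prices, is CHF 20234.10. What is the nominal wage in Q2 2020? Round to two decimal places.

31686.60

Nominal = Real × (Index/100) = 20234.10 × (156.6/100)
        = 20234.10 × 1.566 = 31686.6006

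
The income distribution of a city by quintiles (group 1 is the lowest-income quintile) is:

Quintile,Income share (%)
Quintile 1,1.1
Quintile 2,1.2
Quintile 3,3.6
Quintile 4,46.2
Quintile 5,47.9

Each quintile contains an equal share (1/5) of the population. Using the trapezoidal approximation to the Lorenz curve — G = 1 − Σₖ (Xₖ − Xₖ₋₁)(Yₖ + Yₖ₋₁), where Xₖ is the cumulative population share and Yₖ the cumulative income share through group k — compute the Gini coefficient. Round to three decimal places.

0.554

Cumulative income shares Yₖ: 0.0110, 0.0230, 0.0590, 0.5210, 1.0000
Σ (Xₖ−Xₖ₋₁)(Yₖ+Yₖ₋₁) = (1/5)(0.0110+0.0000) + (1/5)(0.0230+0.0110) + (1/5)(0.0590+0.0230) + (1/5)(0.5210+0.0590) + (1/5)(1.0000+0.5210)
  = 0.0022 + 0.0068 + 0.0164 + 0.1160 + 0.3042 = 0.4456
G = 1 − 0.4456 = 0.5544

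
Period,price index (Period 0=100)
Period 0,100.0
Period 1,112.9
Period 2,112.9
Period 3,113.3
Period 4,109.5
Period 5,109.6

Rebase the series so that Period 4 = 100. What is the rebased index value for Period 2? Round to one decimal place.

Rebased(Period 2) = 112.9 / 109.5 × 100 = 103.1050

103.1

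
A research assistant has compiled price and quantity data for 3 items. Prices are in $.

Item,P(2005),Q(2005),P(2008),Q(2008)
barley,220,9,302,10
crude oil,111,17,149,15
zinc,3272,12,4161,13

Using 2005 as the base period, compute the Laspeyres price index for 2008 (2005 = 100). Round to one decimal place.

127.9

Laspeyres price index uses base-period quantities as weights.
ΣP(2008)·Q(2005) = 302×9 + 149×17 + 4161×12 = 2718 + 2533 + 49932 = 55183
ΣP(2005)·Q(2005) = 220×9 + 111×17 + 3272×12 = 1980 + 1887 + 39264 = 43131
Index = 55183 / 43131 × 100 = 127.9428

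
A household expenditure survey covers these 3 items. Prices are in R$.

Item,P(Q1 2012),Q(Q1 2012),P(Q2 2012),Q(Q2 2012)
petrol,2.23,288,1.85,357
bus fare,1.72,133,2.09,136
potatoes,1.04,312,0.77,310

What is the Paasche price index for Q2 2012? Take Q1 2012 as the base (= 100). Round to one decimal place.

Paasche price index uses current-period quantities as weights.
ΣP(Q2 2012)·Q(Q2 2012) = 1.85×357 + 2.09×136 + 0.77×310 = 660.45 + 284.24 + 238.7 = 1183.39
ΣP(Q1 2012)·Q(Q2 2012) = 2.23×357 + 1.72×136 + 1.04×310 = 796.11 + 233.92 + 322.4 = 1352.43
Index = 1183.39 / 1352.43 × 100 = 87.5010

87.5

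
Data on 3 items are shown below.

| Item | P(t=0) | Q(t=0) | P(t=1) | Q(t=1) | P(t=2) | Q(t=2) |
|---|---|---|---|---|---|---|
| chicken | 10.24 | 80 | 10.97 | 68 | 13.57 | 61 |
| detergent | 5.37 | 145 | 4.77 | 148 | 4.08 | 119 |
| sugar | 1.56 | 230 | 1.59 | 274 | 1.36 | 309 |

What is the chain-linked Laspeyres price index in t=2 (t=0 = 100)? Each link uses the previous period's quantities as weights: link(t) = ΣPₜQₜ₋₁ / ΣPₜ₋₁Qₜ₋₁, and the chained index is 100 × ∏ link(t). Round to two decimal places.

99.50

Link t=0→t=1:
ΣP(t=1)Q(t=0) = 10.97×80 + 4.77×145 + 1.59×230 = 877.6 + 691.65 + 365.7 = 1934.95
ΣP(t=0)Q(t=0) = 10.24×80 + 5.37×145 + 1.56×230 = 819.2 + 778.65 + 358.8 = 1956.65
link = 1934.95/1956.65 = 0.988910
Link t=1→t=2:
ΣP(t=2)Q(t=1) = 13.57×68 + 4.08×148 + 1.36×274 = 922.76 + 603.84 + 372.64 = 1899.24
ΣP(t=1)Q(t=1) = 10.97×68 + 4.77×148 + 1.59×274 = 745.96 + 705.96 + 435.66 = 1887.58
link = 1899.24/1887.58 = 1.006177
Chained index = 100 × 0.988910 × 1.006177 = 99.5018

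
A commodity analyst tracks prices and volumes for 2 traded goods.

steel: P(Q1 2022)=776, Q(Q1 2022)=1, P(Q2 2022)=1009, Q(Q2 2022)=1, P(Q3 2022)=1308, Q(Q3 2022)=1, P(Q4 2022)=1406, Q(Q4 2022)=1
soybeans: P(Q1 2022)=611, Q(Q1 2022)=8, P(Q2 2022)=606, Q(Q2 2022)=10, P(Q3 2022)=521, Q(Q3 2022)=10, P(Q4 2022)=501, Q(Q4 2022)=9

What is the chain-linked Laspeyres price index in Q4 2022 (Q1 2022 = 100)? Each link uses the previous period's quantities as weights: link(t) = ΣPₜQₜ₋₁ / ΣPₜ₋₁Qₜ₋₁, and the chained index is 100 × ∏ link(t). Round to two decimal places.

93.86

Link Q1 2022→Q2 2022:
ΣP(Q2 2022)Q(Q1 2022) = 1009×1 + 606×8 = 1009 + 4848 = 5857
ΣP(Q1 2022)Q(Q1 2022) = 776×1 + 611×8 = 776 + 4888 = 5664
link = 5857/5664 = 1.034075
Link Q2 2022→Q3 2022:
ΣP(Q3 2022)Q(Q2 2022) = 1308×1 + 521×10 = 1308 + 5210 = 6518
ΣP(Q2 2022)Q(Q2 2022) = 1009×1 + 606×10 = 1009 + 6060 = 7069
link = 6518/7069 = 0.922054
Link Q3 2022→Q4 2022:
ΣP(Q4 2022)Q(Q3 2022) = 1406×1 + 501×10 = 1406 + 5010 = 6416
ΣP(Q3 2022)Q(Q3 2022) = 1308×1 + 521×10 = 1308 + 5210 = 6518
link = 6416/6518 = 0.984351
Chained index = 100 × 1.034075 × 0.922054 × 0.984351 = 93.8552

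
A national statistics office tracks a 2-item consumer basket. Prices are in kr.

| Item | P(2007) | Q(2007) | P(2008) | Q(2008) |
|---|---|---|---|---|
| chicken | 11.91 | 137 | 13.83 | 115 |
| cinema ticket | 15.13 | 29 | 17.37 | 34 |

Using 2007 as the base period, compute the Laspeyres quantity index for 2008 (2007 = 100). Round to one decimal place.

Laspeyres quantity index uses base-period prices as weights.
ΣP(2007)·Q(2008) = 11.91×115 + 15.13×34 = 1369.65 + 514.42 = 1884.07
ΣP(2007)·Q(2007) = 11.91×137 + 15.13×29 = 1631.67 + 438.77 = 2070.44
Index = 1884.07 / 2070.44 × 100 = 90.9985

91.0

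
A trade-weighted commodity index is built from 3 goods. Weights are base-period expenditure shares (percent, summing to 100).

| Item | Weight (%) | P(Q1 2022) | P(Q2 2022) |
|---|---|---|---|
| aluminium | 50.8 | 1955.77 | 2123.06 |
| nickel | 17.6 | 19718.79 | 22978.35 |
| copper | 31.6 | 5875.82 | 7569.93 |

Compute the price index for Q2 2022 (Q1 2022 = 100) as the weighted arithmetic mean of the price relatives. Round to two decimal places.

116.37

aluminium: 50.8 × (2123.06/1955.77) = 50.8 × 1.085537 = 55.1453
nickel: 17.6 × (22978.35/19718.79) = 17.6 × 1.165302 = 20.5093
copper: 31.6 × (7569.93/5875.82) = 31.6 × 1.288319 = 40.7109
Index = Σ wᵢ·(p₁ᵢ/p₀ᵢ) = 55.1453 + 20.5093 + 40.7109 = 116.3655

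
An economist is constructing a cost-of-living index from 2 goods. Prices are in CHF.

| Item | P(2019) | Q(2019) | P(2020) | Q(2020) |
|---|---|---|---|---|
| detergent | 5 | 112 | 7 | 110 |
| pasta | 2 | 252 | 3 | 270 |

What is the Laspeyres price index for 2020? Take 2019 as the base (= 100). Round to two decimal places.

144.74

Laspeyres price index uses base-period quantities as weights.
ΣP(2020)·Q(2019) = 7×112 + 3×252 = 784 + 756 = 1540
ΣP(2019)·Q(2019) = 5×112 + 2×252 = 560 + 504 = 1064
Index = 1540 / 1064 × 100 = 144.7368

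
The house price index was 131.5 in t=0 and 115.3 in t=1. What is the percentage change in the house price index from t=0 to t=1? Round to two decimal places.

Change = (115.3 − 131.5) / 131.5 × 100
       = -16.2 / 131.5 × 100 = -12.3194%

-12.32%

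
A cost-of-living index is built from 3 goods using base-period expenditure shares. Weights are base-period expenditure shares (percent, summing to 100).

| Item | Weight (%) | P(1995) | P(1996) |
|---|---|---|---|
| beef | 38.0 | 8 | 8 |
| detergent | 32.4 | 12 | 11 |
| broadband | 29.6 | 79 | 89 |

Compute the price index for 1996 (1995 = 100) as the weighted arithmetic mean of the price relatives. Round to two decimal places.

beef: 38.0 × (8/8) = 38.0 × 1.000000 = 38.0000
detergent: 32.4 × (11/12) = 32.4 × 0.916667 = 29.7000
broadband: 29.6 × (89/79) = 29.6 × 1.126582 = 33.3468
Index = Σ wᵢ·(p₁ᵢ/p₀ᵢ) = 38.0000 + 29.7000 + 33.3468 = 101.0468

101.05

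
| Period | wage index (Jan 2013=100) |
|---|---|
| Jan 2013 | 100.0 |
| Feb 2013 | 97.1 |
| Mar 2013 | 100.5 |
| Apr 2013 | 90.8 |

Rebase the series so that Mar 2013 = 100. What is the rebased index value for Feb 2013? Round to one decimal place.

96.6

Rebased(Feb 2013) = 97.1 / 100.5 × 100 = 96.6169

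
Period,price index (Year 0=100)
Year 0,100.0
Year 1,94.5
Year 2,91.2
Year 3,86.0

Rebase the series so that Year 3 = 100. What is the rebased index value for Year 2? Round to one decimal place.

Rebased(Year 2) = 91.2 / 86.0 × 100 = 106.0465

106.0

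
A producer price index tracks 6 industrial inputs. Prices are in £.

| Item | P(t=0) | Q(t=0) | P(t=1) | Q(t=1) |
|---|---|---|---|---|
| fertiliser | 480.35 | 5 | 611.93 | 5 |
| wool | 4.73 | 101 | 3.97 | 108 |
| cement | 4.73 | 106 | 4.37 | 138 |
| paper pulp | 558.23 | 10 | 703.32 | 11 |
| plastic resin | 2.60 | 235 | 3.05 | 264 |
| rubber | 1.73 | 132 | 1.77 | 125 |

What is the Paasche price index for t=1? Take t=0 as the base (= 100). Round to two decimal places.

121.17

Paasche price index uses current-period quantities as weights.
ΣP(t=1)·Q(t=1) = 611.93×5 + 3.97×108 + 4.37×138 + 703.32×11 + 3.05×264 + 1.77×125 = 3059.65 + 428.76 + 603.06 + 7736.52 + 805.2 + 221.25 = 12854.44
ΣP(t=0)·Q(t=1) = 480.35×5 + 4.73×108 + 4.73×138 + 558.23×11 + 2.60×264 + 1.73×125 = 2401.75 + 510.84 + 652.74 + 6140.53 + 686.4 + 216.25 = 10608.51
Index = 12854.44 / 10608.51 × 100 = 121.1710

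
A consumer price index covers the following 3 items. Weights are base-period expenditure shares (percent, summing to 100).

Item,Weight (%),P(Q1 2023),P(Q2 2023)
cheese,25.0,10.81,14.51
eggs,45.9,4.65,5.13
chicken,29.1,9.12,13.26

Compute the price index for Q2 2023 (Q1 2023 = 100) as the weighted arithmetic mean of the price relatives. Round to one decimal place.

cheese: 25.0 × (14.51/10.81) = 25.0 × 1.342276 = 33.5569
eggs: 45.9 × (5.13/4.65) = 45.9 × 1.103226 = 50.6381
chicken: 29.1 × (13.26/9.12) = 29.1 × 1.453947 = 42.3099
Index = Σ wᵢ·(p₁ᵢ/p₀ᵢ) = 33.5569 + 50.6381 + 42.3099 = 126.5048

126.5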